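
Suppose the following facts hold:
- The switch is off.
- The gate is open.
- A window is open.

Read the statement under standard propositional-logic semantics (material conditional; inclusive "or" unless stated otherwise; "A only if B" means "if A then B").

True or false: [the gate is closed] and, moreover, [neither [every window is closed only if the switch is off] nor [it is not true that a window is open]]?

Let P = "the gate is open" (T), M = "a window is open" (T), D = "the switch is on" (F).
Formalization: ¬P ∧ ((¬M → ¬D) ↓ ¬M)

¬P = ¬T = F
¬M = ¬T = F
¬D = ¬F = T
¬M → ¬D = F → T = T
¬M = ¬T = F
(¬M → ¬D) ↓ ¬M = T ↓ F = F
¬P ∧ ((¬M → ¬D) ↓ ¬M) = F ∧ F = F

false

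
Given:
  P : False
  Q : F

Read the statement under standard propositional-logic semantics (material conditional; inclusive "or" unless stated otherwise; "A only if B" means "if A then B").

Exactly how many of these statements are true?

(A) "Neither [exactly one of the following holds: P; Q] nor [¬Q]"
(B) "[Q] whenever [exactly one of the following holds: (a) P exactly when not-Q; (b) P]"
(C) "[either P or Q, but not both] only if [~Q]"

2

(A): Formalization: (P xor Q) nor not Q

P xor Q = False xor False = False
not Q = not False = True
(P xor Q) nor not Q = False nor True = False
So (A) is false.

(B): In symbols: ((P iff not Q) xor P) -> Q

not Q = not False = True
P iff not Q = False iff True = False
(P iff not Q) xor P = False xor False = False
((P iff not Q) xor P) -> Q = False -> False = True
Thus (B) is true.

(C): Parsed as (P xor Q) -> not Q

P xor Q = False xor False = False
not Q = not False = True
(P xor Q) -> not Q = False -> True = True
So (C) is true.

Count: 2.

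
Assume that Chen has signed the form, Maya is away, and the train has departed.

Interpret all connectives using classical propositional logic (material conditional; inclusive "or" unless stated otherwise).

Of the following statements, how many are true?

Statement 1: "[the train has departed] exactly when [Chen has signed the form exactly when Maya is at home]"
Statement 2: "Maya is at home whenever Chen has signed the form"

Let W = "the train has departed" (True), P = "Chen has signed the form" (True), K = "Maya is at home" (False).

Statement 1: This is W iff (P iff K).

P iff K = True iff False = False
W iff (P iff K) = True iff False = False
Hence Statement 1 is false.

Statement 2: Formalization: P -> K

P -> K = True -> False = False
Thus Statement 2 is false.

True statements: 0 (none).

0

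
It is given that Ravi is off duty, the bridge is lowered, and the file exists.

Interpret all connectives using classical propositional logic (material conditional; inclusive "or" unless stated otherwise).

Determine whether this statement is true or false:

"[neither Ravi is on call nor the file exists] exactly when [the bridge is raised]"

True.

Let N = "Ravi is on call" (False), G = "the file exists" (True), M = "the bridge is raised" (False).
In symbols: (N nor G) iff M

N nor G = False nor True = False
(N nor G) iff M = False iff False = True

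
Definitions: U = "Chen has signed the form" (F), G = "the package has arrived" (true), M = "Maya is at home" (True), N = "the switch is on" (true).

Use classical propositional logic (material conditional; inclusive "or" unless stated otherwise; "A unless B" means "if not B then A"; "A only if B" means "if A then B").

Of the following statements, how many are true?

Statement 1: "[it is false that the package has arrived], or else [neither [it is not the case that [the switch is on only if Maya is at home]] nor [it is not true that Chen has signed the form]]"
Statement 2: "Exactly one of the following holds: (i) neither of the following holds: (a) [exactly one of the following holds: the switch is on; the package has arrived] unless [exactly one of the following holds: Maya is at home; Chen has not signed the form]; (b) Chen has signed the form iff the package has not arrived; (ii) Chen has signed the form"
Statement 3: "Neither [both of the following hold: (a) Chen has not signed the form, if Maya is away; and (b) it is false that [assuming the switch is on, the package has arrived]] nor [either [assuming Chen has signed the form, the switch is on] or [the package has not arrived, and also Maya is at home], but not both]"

0

Statement 1: Parsed as not G or (not (N -> M) nor not U)

not G = not True = False
N -> M = True -> True = True
not (N -> M) = not True = False
not U = not False = True
not (N -> M) nor not U = False nor True = False
not G or (not (N -> M) nor not U) = False or False = False
Hence Statement 1 is false.

Statement 2: In symbols: (((N xor G) or (M xor not U)) nor (U iff not G)) xor U

N xor G = True xor True = False
not U = not False = True
M xor not U = True xor True = False
(N xor G) or (M xor not U) = False or False = False
not G = not True = False
U iff not G = False iff False = True
((N xor G) or (M xor not U)) nor (U iff not G) = False nor True = False
(((N xor G) or (M xor not U)) nor (U iff not G)) xor U = False xor False = False
So Statement 2 is false.

Statement 3: Parsed as ((not M -> not U) and not (N -> G)) nor ((U -> N) xor (not G and M))

not M = not True = False
not U = not False = True
not M -> not U = False -> True = True
N -> G = True -> True = True
not (N -> G) = not True = False
(not M -> not U) and not (N -> G) = True and False = False
U -> N = False -> True = True
not G = not True = False
not G and M = False and True = False
(U -> N) xor (not G and M) = True xor False = True
((not M -> not U) and not (N -> G)) nor ((U -> N) xor (not G and M)) = False nor True = False
Thus Statement 3 is false.

True statements: 0 (none).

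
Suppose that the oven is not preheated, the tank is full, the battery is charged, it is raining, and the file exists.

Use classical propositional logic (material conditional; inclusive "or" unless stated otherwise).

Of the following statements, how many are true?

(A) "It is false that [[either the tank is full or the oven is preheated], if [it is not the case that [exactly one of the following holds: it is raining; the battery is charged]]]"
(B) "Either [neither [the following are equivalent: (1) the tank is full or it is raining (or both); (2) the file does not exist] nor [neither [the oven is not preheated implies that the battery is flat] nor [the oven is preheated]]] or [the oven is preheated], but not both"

Let G = "it is raining" (T), H = "the battery is charged" (T), L = "the tank is full" (T), M = "the oven is preheated" (F), K = "the file exists" (T).

(A): Parsed as ~(~(G xor H) -> (L | M))

G xor H = T xor T = F
~(G xor H) = ~F = T
L | M = T | F = T
~(G xor H) -> (L | M) = T -> T = T
~(~(G xor H) -> (L | M)) = ~T = F
Hence (A) is false.

(B): This is (((L | G) <-> ~K) nor ((~M -> ~H) nor M)) xor M.

L | G = T | T = T
~K = ~T = F
(L | G) <-> ~K = T <-> F = F
~M = ~F = T
~H = ~T = F
~M -> ~H = T -> F = F
(~M -> ~H) nor M = F nor F = T
((L | G) <-> ~K) nor ((~M -> ~H) nor M) = F nor T = F
(((L | G) <-> ~K) nor ((~M -> ~H) nor M)) xor M = F xor F = F
Hence (B) is false.

Count: 0.

0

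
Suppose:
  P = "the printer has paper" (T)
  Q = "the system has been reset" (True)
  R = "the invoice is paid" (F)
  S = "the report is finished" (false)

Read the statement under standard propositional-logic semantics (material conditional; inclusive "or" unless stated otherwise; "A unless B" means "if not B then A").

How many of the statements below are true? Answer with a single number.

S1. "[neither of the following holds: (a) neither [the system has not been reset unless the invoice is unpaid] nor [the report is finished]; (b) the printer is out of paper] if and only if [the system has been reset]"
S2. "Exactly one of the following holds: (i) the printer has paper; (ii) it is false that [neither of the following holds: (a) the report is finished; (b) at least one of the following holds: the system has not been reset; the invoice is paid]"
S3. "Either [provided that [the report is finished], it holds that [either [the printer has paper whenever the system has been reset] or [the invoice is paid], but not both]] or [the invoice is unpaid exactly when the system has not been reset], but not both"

3

S1: In symbols: (((not Q or not R) nor S) nor not P) iff Q

not Q = not True = False
not R = not False = True
not Q or not R = False or True = True
(not Q or not R) nor S = True nor False = False
not P = not True = False
((not Q or not R) nor S) nor not P = False nor False = True
(((not Q or not R) nor S) nor not P) iff Q = True iff True = True
Thus S1 is true.

S2: This is P xor not (S nor (not Q or R)).

not Q = not True = False
not Q or R = False or False = False
S nor (not Q or R) = False nor False = True
not (S nor (not Q or R)) = not True = False
P xor not (S nor (not Q or R)) = True xor False = True
Hence S2 is true.

S3: In symbols: (S -> ((Q -> P) xor R)) xor (not R iff not Q)

Q -> P = True -> True = True
(Q -> P) xor R = True xor False = True
S -> ((Q -> P) xor R) = False -> True = True
not R = not False = True
not Q = not True = False
not R iff not Q = True iff False = False
(S -> ((Q -> P) xor R)) xor (not R iff not Q) = True xor False = True
Thus S3 is true.

Count: 3.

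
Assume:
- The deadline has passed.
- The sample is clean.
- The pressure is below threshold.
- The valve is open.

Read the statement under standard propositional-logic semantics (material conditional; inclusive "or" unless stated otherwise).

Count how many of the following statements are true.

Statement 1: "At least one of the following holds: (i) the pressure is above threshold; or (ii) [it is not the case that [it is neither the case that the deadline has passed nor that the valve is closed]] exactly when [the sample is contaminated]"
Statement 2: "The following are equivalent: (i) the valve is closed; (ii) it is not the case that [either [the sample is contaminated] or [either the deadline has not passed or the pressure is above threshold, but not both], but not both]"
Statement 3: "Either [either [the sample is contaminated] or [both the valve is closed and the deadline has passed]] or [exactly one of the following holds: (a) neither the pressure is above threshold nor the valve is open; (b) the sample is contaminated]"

0

Let R = "the pressure is above threshold" (F), P = "the deadline has passed" (T), S = "the valve is open" (T), Q = "the sample is contaminated" (F).

Statement 1: This is R | (~(P nor ~S) <-> Q).

~S = ~T = F
P nor ~S = T nor F = F
~(P nor ~S) = ~F = T
~(P nor ~S) <-> Q = T <-> F = F
R | (~(P nor ~S) <-> Q) = F | F = F
Hence Statement 1 is false.

Statement 2: In symbols: ~S <-> ~(Q xor (~P xor R))

~S = ~T = F
~P = ~T = F
~P xor R = F xor F = F
Q xor (~P xor R) = F xor F = F
~(Q xor (~P xor R)) = ~F = T
~S <-> ~(Q xor (~P xor R)) = F <-> T = F
Hence Statement 2 is false.

Statement 3: This is (Q | (~S & P)) | ((R nor S) xor Q).

~S = ~T = F
~S & P = F & T = F
Q | (~S & P) = F | F = F
R nor S = F nor T = F
(R nor S) xor Q = F xor F = F
(Q | (~S & P)) | ((R nor S) xor Q) = F | F = F
Hence Statement 3 is false.

0 of the 3 statements are true (none).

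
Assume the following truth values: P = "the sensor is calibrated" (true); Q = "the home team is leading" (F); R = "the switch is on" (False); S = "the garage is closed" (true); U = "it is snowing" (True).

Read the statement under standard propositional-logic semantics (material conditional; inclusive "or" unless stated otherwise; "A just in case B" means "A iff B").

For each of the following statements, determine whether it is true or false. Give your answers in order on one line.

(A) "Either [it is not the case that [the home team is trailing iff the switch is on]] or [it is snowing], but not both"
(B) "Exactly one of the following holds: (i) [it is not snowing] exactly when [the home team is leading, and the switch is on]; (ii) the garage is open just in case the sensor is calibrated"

(A): Parsed as not (not Q iff R) xor U

not Q = not False = True
not Q iff R = True iff False = False
not (not Q iff R) = not False = True
not (not Q iff R) xor U = True xor True = False
So (A) is false.

(B): Parsed as (not U iff (Q and R)) xor (not S iff P)

not U = not True = False
Q and R = False and False = False
not U iff (Q and R) = False iff False = True
not S = not True = False
not S iff P = False iff True = False
(not U iff (Q and R)) xor (not S iff P) = True xor False = True
Hence (B) is true.

(A) false, (B) true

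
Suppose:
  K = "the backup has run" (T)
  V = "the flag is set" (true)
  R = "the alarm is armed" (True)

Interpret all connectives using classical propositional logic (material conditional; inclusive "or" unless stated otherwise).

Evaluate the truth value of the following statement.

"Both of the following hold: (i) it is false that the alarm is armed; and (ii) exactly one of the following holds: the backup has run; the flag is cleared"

Formalization: ¬R ∧ (K ⊕ ¬V)

¬R = ¬T = F
¬V = ¬T = F
K ⊕ ¬V = T ⊕ F = T
¬R ∧ (K ⊕ ¬V) = F ∧ T = F

False.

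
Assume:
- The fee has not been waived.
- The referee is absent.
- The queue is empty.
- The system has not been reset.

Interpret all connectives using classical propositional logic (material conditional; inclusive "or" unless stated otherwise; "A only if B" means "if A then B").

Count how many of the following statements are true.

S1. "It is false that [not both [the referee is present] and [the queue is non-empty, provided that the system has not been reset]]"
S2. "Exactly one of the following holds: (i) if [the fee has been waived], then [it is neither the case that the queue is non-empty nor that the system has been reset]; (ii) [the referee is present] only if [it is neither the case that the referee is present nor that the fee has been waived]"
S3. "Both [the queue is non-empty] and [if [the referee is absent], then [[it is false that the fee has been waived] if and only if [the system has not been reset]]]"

Let Q = "the referee is present" (False), S = "the system has been reset" (False), R = "the queue is empty" (True), P = "the fee has been waived" (False).

S1: Formalization: not (Q nand (not S -> not R))

not S = not False = True
not R = not True = False
not S -> not R = True -> False = False
Q nand (not S -> not R) = False nand False = True
not (Q nand (not S -> not R)) = not True = False
So S1 is false.

S2: Parsed as (P -> (not R nor S)) xor (Q -> (Q nor P))

not R = not True = False
not R nor S = False nor False = True
P -> (not R nor S) = False -> True = True
Q nor P = False nor False = True
Q -> (Q nor P) = False -> True = True
(P -> (not R nor S)) xor (Q -> (Q nor P)) = True xor True = False
Hence S2 is false.

S3: Formalization: not R and (not Q -> (not P iff not S))

not R = not True = False
not Q = not False = True
not P = not False = True
not S = not False = True
not P iff not S = True iff True = True
not Q -> (not P iff not S) = True -> True = True
not R and (not Q -> (not P iff not S)) = False and True = False
So S3 is false.

True statements: 0 (none).

0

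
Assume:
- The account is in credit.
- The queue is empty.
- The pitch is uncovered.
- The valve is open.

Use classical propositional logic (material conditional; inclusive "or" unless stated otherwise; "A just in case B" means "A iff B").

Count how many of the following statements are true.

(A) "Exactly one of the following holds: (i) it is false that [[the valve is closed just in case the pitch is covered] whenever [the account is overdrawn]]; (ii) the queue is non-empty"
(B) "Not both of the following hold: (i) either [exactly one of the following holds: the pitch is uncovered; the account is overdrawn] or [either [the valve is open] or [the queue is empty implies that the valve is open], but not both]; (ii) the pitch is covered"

1

Let P = "the account is overdrawn" (F), S = "the valve is open" (T), R = "the pitch is covered" (F), Q = "the queue is empty" (T).

(A): Parsed as ¬(P → (¬S ↔ R)) ⊕ ¬Q

¬S = ¬T = F
¬S ↔ R = F ↔ F = T
P → (¬S ↔ R) = F → T = T
¬(P → (¬S ↔ R)) = ¬T = F
¬Q = ¬T = F
¬(P → (¬S ↔ R)) ⊕ ¬Q = F ⊕ F = F
Hence (A) is false.

(B): In symbols: ((¬R ⊕ P) ∨ (S ⊕ (Q → S))) ↑ R

¬R = ¬F = T
¬R ⊕ P = T ⊕ F = T
Q → S = T → T = T
S ⊕ (Q → S) = T ⊕ T = F
(¬R ⊕ P) ∨ (S ⊕ (Q → S)) = T ∨ F = T
((¬R ⊕ P) ∨ (S ⊕ (Q → S))) ↑ R = T ↑ F = T
So (B) is true.

1 of the 2 statements is true ((B)).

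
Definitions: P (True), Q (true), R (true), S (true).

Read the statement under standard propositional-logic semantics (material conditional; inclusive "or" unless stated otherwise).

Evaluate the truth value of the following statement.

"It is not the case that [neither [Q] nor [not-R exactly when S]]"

The statement is true.

Formalization: not (Q nor (not R iff S))

not R = not True = False
not R iff S = False iff True = False
Q nor (not R iff S) = True nor False = False
not (Q nor (not R iff S)) = not False = True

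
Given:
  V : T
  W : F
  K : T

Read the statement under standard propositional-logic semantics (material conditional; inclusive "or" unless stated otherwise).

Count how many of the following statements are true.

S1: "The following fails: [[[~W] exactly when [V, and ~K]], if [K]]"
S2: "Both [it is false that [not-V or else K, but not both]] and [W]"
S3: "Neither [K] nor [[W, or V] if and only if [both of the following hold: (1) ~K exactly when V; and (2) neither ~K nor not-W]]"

1

S1: Parsed as ¬(K → (¬W ↔ (V ∧ ¬K)))

¬W = ¬F = T
¬K = ¬T = F
V ∧ ¬K = T ∧ F = F
¬W ↔ (V ∧ ¬K) = T ↔ F = F
K → (¬W ↔ (V ∧ ¬K)) = T → F = F
¬(K → (¬W ↔ (V ∧ ¬K))) = ¬F = T
Thus S1 is true.

S2: In symbols: ¬(¬V ⊕ K) ∧ W

¬V = ¬T = F
¬V ⊕ K = F ⊕ T = T
¬(¬V ⊕ K) = ¬T = F
¬(¬V ⊕ K) ∧ W = F ∧ F = F
So S2 is false.

S3: Parsed as K ↓ ((W ∨ V) ↔ ((¬K ↔ V) ∧ (¬K ↓ ¬W)))

W ∨ V = F ∨ T = T
¬K = ¬T = F
¬K ↔ V = F ↔ T = F
¬K = ¬T = F
¬W = ¬F = T
¬K ↓ ¬W = F ↓ T = F
(¬K ↔ V) ∧ (¬K ↓ ¬W) = F ∧ F = F
(W ∨ V) ↔ ((¬K ↔ V) ∧ (¬K ↓ ¬W)) = T ↔ F = F
K ↓ ((W ∨ V) ↔ ((¬K ↔ V) ∧ (¬K ↓ ¬W))) = T ↓ F = F
Thus S3 is false.

Count: 1.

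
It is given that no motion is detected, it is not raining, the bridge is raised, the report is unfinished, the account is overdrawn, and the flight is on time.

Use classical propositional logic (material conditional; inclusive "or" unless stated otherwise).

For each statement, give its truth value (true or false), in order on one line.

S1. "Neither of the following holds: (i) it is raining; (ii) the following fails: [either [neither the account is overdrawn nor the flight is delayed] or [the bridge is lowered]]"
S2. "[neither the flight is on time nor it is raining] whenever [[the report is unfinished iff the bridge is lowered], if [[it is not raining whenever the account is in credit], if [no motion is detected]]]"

S1 false; S2 true

Let W = "it is raining" (F), D = "the account is overdrawn" (T), R = "the flight is delayed" (F), H = "the bridge is raised" (T), M = "motion is detected" (F), U = "the report is finished" (F).

S1: In symbols: W ↓ ¬((D ↓ R) ∨ ¬H)

D ↓ R = T ↓ F = F
¬H = ¬T = F
(D ↓ R) ∨ ¬H = F ∨ F = F
¬((D ↓ R) ∨ ¬H) = ¬F = T
W ↓ ¬((D ↓ R) ∨ ¬H) = F ↓ T = F
Hence S1 is false.

S2: Parsed as ((¬M → (¬D → ¬W)) → (¬U ↔ ¬H)) → (¬R ↓ W)

¬M = ¬F = T
¬D = ¬T = F
¬W = ¬F = T
¬D → ¬W = F → T = T
¬M → (¬D → ¬W) = T → T = T
¬U = ¬F = T
¬H = ¬T = F
¬U ↔ ¬H = T ↔ F = F
(¬M → (¬D → ¬W)) → (¬U ↔ ¬H) = T → F = F
¬R = ¬F = T
¬R ↓ W = T ↓ F = F
((¬M → (¬D → ¬W)) → (¬U ↔ ¬H)) → (¬R ↓ W) = F → F = T
Thus S2 is true.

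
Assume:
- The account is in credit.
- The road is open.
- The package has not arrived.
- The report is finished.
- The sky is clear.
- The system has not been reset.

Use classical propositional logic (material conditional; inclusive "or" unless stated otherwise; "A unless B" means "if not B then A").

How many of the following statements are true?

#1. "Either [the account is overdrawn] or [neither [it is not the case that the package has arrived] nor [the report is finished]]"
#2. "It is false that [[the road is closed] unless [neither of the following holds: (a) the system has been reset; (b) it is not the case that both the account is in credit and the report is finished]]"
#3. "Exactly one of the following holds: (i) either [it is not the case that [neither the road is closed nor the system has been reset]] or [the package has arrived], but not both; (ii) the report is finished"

1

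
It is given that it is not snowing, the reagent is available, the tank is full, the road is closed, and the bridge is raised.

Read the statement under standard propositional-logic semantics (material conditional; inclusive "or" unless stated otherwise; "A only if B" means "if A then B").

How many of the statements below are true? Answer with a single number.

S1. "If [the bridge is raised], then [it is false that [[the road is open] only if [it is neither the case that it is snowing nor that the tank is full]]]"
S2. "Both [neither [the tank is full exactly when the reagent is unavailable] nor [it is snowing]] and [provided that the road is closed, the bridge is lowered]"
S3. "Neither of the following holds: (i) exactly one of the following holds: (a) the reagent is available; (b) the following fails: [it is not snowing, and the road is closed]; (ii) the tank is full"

Let N = "the bridge is raised" (T), M = "the road is closed" (T), K = "it is snowing" (F), V = "the tank is full" (T), Q = "the reagent is available" (T).

S1: This is N → ¬(¬M → (K ↓ V)).

¬M = ¬T = F
K ↓ V = F ↓ T = F
¬M → (K ↓ V) = F → F = T
¬(¬M → (K ↓ V)) = ¬T = F
N → ¬(¬M → (K ↓ V)) = T → F = F
Thus S1 is false.

S2: In symbols: ((V ↔ ¬Q) ↓ K) ∧ (M → ¬N)

¬Q = ¬T = F
V ↔ ¬Q = T ↔ F = F
(V ↔ ¬Q) ↓ K = F ↓ F = T
¬N = ¬T = F
M → ¬N = T → F = F
((V ↔ ¬Q) ↓ K) ∧ (M → ¬N) = T ∧ F = F
Hence S2 is false.

S3: Formalization: (Q ⊕ ¬(¬K ∧ M)) ↓ V

¬K = ¬F = T
¬K ∧ M = T ∧ T = T
¬(¬K ∧ M) = ¬T = F
Q ⊕ ¬(¬K ∧ M) = T ⊕ F = T
(Q ⊕ ¬(¬K ∧ M)) ↓ V = T ↓ T = F
Hence S3 is false.

Count: 0.

0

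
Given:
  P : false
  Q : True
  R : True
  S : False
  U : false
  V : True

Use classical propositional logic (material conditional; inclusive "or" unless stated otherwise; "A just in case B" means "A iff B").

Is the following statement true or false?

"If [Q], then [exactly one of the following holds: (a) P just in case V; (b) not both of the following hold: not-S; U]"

The statement is true.

Formalization: Q -> ((P iff V) xor (not S nand U))

P iff V = False iff True = False
not S = not False = True
not S nand U = True nand False = True
(P iff V) xor (not S nand U) = False xor True = True
Q -> ((P iff V) xor (not S nand U)) = True -> True = True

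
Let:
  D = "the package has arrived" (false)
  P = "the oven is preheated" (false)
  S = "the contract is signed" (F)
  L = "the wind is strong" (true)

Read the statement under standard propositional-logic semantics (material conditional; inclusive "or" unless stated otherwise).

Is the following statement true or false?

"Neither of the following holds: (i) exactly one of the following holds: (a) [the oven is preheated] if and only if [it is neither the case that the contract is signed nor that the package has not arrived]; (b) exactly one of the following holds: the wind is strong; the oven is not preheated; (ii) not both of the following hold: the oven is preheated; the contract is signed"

False

In symbols: ((P ↔ (S ↓ ¬D)) ⊕ (L ⊕ ¬P)) ↓ (P ↑ S)

¬D = ¬F = T
S ↓ ¬D = F ↓ T = F
P ↔ (S ↓ ¬D) = F ↔ F = T
¬P = ¬F = T
L ⊕ ¬P = T ⊕ T = F
(P ↔ (S ↓ ¬D)) ⊕ (L ⊕ ¬P) = T ⊕ F = T
P ↑ S = F ↑ F = T
((P ↔ (S ↓ ¬D)) ⊕ (L ⊕ ¬P)) ↓ (P ↑ S) = T ↓ T = F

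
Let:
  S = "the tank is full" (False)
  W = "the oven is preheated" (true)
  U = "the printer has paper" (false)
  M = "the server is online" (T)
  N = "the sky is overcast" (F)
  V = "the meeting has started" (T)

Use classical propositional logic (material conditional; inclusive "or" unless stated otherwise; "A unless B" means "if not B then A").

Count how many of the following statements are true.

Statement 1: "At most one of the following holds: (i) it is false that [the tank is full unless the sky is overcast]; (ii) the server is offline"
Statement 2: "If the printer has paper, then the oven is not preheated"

Statement 1: Parsed as ¬(S ∨ N) ↑ ¬M

S ∨ N = F ∨ F = F
¬(S ∨ N) = ¬F = T
¬M = ¬T = F
¬(S ∨ N) ↑ ¬M = T ↑ F = T
Thus Statement 1 is true.

Statement 2: Parsed as U → ¬W

¬W = ¬T = F
U → ¬W = F → F = T
Hence Statement 2 is true.

Count: 2.

2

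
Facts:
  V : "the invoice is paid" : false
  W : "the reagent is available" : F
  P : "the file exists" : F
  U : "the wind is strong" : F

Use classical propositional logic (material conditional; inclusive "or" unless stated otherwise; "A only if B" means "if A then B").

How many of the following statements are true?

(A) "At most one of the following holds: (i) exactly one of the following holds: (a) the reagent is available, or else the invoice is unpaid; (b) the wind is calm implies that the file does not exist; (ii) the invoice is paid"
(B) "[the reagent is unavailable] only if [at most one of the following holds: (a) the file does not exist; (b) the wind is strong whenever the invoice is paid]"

(A): Formalization: ((W ∨ ¬V) ⊕ (¬U → ¬P)) ↑ V

¬V = ¬F = T
W ∨ ¬V = F ∨ T = T
¬U = ¬F = T
¬P = ¬F = T
¬U → ¬P = T → T = T
(W ∨ ¬V) ⊕ (¬U → ¬P) = T ⊕ T = F
((W ∨ ¬V) ⊕ (¬U → ¬P)) ↑ V = F ↑ F = T
Thus (A) is true.

(B): This is ¬W → (¬P ↑ (V → U)).

¬W = ¬F = T
¬P = ¬F = T
V → U = F → F = T
¬P ↑ (V → U) = T ↑ T = F
¬W → (¬P ↑ (V → U)) = T → F = F
So (B) is false.

Count: 1.

1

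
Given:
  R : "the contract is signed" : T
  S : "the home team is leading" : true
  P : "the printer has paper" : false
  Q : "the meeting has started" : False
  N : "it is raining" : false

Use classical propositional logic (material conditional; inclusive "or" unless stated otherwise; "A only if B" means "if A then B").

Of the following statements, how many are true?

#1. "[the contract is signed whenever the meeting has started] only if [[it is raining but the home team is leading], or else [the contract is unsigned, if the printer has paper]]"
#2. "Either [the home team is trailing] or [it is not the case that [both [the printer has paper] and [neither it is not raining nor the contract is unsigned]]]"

#1: In symbols: (Q -> R) -> ((N and S) or (P -> not R))

Q -> R = False -> True = True
N and S = False and True = False
not R = not True = False
P -> not R = False -> False = True
(N and S) or (P -> not R) = False or True = True
(Q -> R) -> ((N and S) or (P -> not R)) = True -> True = True
So #1 is true.

#2: This is not S or not (P and (not N nor not R)).

not S = not True = False
not N = not False = True
not R = not True = False
not N nor not R = True nor False = False
P and (not N nor not R) = False and False = False
not (P and (not N nor not R)) = not False = True
not S or not (P and (not N nor not R)) = False or True = True
Thus #2 is true.

True statements: 2.

2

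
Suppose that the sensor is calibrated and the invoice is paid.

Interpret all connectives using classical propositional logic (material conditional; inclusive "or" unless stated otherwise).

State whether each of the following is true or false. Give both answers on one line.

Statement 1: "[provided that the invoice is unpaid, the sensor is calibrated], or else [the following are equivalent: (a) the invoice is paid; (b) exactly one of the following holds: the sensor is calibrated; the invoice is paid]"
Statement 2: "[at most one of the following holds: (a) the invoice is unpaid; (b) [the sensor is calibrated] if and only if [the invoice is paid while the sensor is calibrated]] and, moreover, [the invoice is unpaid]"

Let Q = "the invoice is paid" (True), P = "the sensor is calibrated" (True).

Statement 1: Parsed as (not Q -> P) or (Q iff (P xor Q))

not Q = not True = False
not Q -> P = False -> True = True
P xor Q = True xor True = False
Q iff (P xor Q) = True iff False = False
(not Q -> P) or (Q iff (P xor Q)) = True or False = True
Thus Statement 1 is true.

Statement 2: This is (not Q nand (P iff (Q and P))) and not Q.

not Q = not True = False
Q and P = True and True = True
P iff (Q and P) = True iff True = True
not Q nand (P iff (Q and P)) = False nand True = True
not Q = not True = False
(not Q nand (P iff (Q and P))) and not Q = True and False = False
Hence Statement 2 is false.

Statement 1 True / Statement 2 False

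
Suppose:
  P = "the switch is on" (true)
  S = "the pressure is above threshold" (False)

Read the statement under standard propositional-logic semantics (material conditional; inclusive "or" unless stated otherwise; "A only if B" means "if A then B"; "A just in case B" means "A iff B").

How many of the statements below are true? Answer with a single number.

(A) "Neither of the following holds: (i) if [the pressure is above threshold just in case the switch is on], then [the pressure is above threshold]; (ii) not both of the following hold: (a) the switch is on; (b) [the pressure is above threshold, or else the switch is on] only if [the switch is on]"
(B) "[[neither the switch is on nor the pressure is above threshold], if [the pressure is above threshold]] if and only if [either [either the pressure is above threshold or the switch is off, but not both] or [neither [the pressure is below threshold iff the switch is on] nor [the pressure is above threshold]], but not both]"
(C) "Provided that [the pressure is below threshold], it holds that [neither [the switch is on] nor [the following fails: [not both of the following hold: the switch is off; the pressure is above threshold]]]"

0

(A): Parsed as ((S <-> P) -> S) nor (P nand ((S | P) -> P))

S <-> P = F <-> T = F
(S <-> P) -> S = F -> F = T
S | P = F | T = T
(S | P) -> P = T -> T = T
P nand ((S | P) -> P) = T nand T = F
((S <-> P) -> S) nor (P nand ((S | P) -> P)) = T nor F = F
Thus (A) is false.

(B): This is (S -> (P nor S)) <-> ((S xor ~P) xor ((~S <-> P) nor S)).

P nor S = T nor F = F
S -> (P nor S) = F -> F = T
~P = ~T = F
S xor ~P = F xor F = F
~S = ~F = T
~S <-> P = T <-> T = T
(~S <-> P) nor S = T nor F = F
(S xor ~P) xor ((~S <-> P) nor S) = F xor F = F
(S -> (P nor S)) <-> ((S xor ~P) xor ((~S <-> P) nor S)) = T <-> F = F
Hence (B) is false.

(C): Formalization: ~S -> (P nor ~(~P nand S))

~S = ~F = T
~P = ~T = F
~P nand S = F nand F = T
~(~P nand S) = ~T = F
P nor ~(~P nand S) = T nor F = F
~S -> (P nor ~(~P nand S)) = T -> F = F
So (C) is false.

0 of the 3 statements are true (none).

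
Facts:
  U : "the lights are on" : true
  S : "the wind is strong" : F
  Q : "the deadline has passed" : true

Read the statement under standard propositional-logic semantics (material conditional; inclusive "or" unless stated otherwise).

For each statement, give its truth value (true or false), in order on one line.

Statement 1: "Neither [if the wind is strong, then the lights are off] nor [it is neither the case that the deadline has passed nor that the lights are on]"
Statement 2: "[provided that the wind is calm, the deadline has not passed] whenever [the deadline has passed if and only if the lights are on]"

Statement 1: In symbols: (S -> ~U) nor (Q nor U)

~U = ~T = F
S -> ~U = F -> F = T
Q nor U = T nor T = F
(S -> ~U) nor (Q nor U) = T nor F = F
Hence Statement 1 is false.

Statement 2: This is (Q <-> U) -> (~S -> ~Q).

Q <-> U = T <-> T = T
~S = ~F = T
~Q = ~T = F
~S -> ~Q = T -> F = F
(Q <-> U) -> (~S -> ~Q) = T -> F = F
Thus Statement 2 is false.

Statement 1 F / Statement 2 F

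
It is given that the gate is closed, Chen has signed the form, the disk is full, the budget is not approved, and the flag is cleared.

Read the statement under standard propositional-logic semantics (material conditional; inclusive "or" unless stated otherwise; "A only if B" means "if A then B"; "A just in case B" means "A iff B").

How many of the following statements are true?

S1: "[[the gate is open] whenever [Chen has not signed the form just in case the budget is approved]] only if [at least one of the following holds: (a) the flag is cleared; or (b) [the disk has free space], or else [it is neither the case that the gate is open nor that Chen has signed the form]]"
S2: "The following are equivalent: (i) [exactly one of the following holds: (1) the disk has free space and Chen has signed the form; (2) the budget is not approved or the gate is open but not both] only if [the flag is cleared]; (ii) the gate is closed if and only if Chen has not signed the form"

1

Let L = "Chen has signed the form" (T), S = "the budget is approved" (F), D = "the gate is open" (F), M = "the flag is set" (F), R = "the disk is full" (T).

S1: Parsed as ((¬L ↔ S) → D) → (¬M ∨ (¬R ∨ (D ↓ L)))

¬L = ¬T = F
¬L ↔ S = F ↔ F = T
(¬L ↔ S) → D = T → F = F
¬M = ¬F = T
¬R = ¬T = F
D ↓ L = F ↓ T = F
¬R ∨ (D ↓ L) = F ∨ F = F
¬M ∨ (¬R ∨ (D ↓ L)) = T ∨ F = T
((¬L ↔ S) → D) → (¬M ∨ (¬R ∨ (D ↓ L))) = F → T = T
Thus S1 is true.

S2: Parsed as (((¬R ∧ L) ⊕ (¬S ⊕ D)) → ¬M) ↔ (¬D ↔ ¬L)

¬R = ¬T = F
¬R ∧ L = F ∧ T = F
¬S = ¬F = T
¬S ⊕ D = T ⊕ F = T
(¬R ∧ L) ⊕ (¬S ⊕ D) = F ⊕ T = T
¬M = ¬F = T
((¬R ∧ L) ⊕ (¬S ⊕ D)) → ¬M = T → T = T
¬D = ¬F = T
¬L = ¬T = F
¬D ↔ ¬L = T ↔ F = F
(((¬R ∧ L) ⊕ (¬S ⊕ D)) → ¬M) ↔ (¬D ↔ ¬L) = T ↔ F = F
So S2 is false.

True statements: 1 (S1).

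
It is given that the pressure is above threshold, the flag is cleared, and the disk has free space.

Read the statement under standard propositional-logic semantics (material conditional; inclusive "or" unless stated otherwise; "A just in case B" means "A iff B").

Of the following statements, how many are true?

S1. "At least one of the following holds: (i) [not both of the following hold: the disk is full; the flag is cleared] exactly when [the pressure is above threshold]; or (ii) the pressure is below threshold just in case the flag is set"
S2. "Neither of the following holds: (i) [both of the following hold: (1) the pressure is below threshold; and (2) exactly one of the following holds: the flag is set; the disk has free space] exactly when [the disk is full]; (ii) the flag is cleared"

1

Let R = "the disk is full" (False), Q = "the flag is set" (False), P = "the pressure is above threshold" (True).

S1: In symbols: ((R nand not Q) iff P) or (not P iff Q)

not Q = not False = True
R nand not Q = False nand True = True
(R nand not Q) iff P = True iff True = True
not P = not True = False
not P iff Q = False iff False = True
((R nand not Q) iff P) or (not P iff Q) = True or True = True
Hence S1 is true.

S2: Parsed as ((not P and (Q xor not R)) iff R) nor not Q

not P = not True = False
not R = not False = True
Q xor not R = False xor True = True
not P and (Q xor not R) = False and True = False
(not P and (Q xor not R)) iff R = False iff False = True
not Q = not False = True
((not P and (Q xor not R)) iff R) nor not Q = True nor True = False
Thus S2 is false.

Count: 1.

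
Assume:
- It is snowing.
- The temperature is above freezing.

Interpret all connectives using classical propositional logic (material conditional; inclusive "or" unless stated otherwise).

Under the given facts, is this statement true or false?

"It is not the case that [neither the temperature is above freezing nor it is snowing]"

Let R = "the temperature is below freezing" (F), Q = "it is snowing" (T).
In symbols: ¬(¬R ↓ Q)

¬R = ¬F = T
¬R ↓ Q = T ↓ T = F
¬(¬R ↓ Q) = ¬F = T

The statement is true.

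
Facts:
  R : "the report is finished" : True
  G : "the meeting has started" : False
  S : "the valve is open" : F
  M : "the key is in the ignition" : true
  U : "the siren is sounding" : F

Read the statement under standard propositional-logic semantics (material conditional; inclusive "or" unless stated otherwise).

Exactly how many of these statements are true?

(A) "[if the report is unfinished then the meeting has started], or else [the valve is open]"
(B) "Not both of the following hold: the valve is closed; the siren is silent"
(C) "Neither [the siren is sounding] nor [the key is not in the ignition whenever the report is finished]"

(A): This is (~R -> G) | S.

~R = ~T = F
~R -> G = F -> F = T
(~R -> G) | S = T | F = T
Hence (A) is true.

(B): Formalization: ~S nand ~U

~S = ~F = T
~U = ~F = T
~S nand ~U = T nand T = F
Thus (B) is false.

(C): Parsed as U nor (R -> ~M)

~M = ~T = F
R -> ~M = T -> F = F
U nor (R -> ~M) = F nor F = T
So (C) is true.

Count: 2.

2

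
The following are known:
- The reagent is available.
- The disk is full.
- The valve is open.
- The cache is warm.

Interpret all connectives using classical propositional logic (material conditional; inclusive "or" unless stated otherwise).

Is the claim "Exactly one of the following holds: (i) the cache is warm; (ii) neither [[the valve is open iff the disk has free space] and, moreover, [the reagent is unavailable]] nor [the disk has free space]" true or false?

False

Let S = "the cache is warm" (T), L = "the valve is open" (T), Q = "the disk is full" (T), U = "the reagent is available" (T).
In symbols: S ⊕ (((L ↔ ¬Q) ∧ ¬U) ↓ ¬Q)

¬Q = ¬T = F
L ↔ ¬Q = T ↔ F = F
¬U = ¬T = F
(L ↔ ¬Q) ∧ ¬U = F ∧ F = F
¬Q = ¬T = F
((L ↔ ¬Q) ∧ ¬U) ↓ ¬Q = F ↓ F = T
S ⊕ (((L ↔ ¬Q) ∧ ¬U) ↓ ¬Q) = T ⊕ T = F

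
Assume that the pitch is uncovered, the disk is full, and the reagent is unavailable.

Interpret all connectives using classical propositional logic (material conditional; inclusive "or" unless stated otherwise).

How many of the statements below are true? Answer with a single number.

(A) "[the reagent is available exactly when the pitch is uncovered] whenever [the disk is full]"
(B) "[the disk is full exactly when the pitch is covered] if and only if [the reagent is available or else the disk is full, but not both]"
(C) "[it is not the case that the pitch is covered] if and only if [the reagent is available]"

Let N = "the disk is full" (T), R = "the reagent is available" (F), L = "the pitch is covered" (F).

(A): Parsed as N → (R ↔ ¬L)

¬L = ¬F = T
R ↔ ¬L = F ↔ T = F
N → (R ↔ ¬L) = T → F = F
Thus (A) is false.

(B): Formalization: (N ↔ L) ↔ (R ⊕ N)

N ↔ L = T ↔ F = F
R ⊕ N = F ⊕ T = T
(N ↔ L) ↔ (R ⊕ N) = F ↔ T = F
Hence (B) is false.

(C): In symbols: ¬L ↔ R

¬L = ¬F = T
¬L ↔ R = T ↔ F = F
Hence (C) is false.

Count: 0.

0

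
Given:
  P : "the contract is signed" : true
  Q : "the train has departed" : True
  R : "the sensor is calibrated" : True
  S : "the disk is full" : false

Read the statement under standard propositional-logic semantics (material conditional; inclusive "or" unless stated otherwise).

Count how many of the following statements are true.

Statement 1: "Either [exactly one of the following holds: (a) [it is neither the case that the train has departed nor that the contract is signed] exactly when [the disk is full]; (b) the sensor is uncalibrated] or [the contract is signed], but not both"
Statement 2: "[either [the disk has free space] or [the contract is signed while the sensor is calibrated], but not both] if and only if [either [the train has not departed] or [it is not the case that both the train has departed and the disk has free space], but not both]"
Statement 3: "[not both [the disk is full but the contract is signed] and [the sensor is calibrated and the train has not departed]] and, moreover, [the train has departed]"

2

Statement 1: Formalization: (((Q nor P) iff S) xor not R) xor P

Q nor P = True nor True = False
(Q nor P) iff S = False iff False = True
not R = not True = False
((Q nor P) iff S) xor not R = True xor False = True
(((Q nor P) iff S) xor not R) xor P = True xor True = False
Thus Statement 1 is false.

Statement 2: In symbols: (not S xor (P and R)) iff (not Q xor (Q nand not S))

not S = not False = True
P and R = True and True = True
not S xor (P and R) = True xor True = False
not Q = not True = False
not S = not False = True
Q nand not S = True nand True = False
not Q xor (Q nand not S) = False xor False = False
(not S xor (P and R)) iff (not Q xor (Q nand not S)) = False iff False = True
Hence Statement 2 is true.

Statement 3: Formalization: ((S and P) nand (R and not Q)) and Q

S and P = False and True = False
not Q = not True = False
R and not Q = True and False = False
(S and P) nand (R and not Q) = False nand False = True
((S and P) nand (R and not Q)) and Q = True and True = True
So Statement 3 is true.

Count: 2.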